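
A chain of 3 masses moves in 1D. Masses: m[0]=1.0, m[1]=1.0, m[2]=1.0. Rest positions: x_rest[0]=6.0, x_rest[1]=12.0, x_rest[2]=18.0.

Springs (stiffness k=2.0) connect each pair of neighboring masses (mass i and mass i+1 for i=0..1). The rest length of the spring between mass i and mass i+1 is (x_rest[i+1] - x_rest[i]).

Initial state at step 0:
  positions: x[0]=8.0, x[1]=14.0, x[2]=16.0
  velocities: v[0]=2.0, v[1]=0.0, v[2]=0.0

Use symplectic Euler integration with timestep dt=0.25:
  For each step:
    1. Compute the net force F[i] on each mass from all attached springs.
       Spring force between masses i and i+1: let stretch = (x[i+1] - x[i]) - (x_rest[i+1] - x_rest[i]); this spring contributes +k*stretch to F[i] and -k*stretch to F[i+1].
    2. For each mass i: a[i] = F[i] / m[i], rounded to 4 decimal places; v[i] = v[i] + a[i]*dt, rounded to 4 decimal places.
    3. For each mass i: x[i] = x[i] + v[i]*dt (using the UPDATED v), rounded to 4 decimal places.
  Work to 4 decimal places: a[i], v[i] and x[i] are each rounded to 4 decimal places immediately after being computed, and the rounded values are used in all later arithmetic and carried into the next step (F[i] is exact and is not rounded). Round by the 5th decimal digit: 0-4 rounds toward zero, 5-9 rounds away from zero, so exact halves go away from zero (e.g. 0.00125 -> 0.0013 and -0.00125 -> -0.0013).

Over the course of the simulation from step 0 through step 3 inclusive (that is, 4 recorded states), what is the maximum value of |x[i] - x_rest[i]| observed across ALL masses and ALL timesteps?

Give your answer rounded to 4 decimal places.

Step 0: x=[8.0000 14.0000 16.0000] v=[2.0000 0.0000 0.0000]
Step 1: x=[8.5000 13.5000 16.5000] v=[2.0000 -2.0000 2.0000]
Step 2: x=[8.8750 12.7500 17.3750] v=[1.5000 -3.0000 3.5000]
Step 3: x=[8.9844 12.0938 18.4219] v=[0.4375 -2.6250 4.1875]
Max displacement = 2.9844

Answer: 2.9844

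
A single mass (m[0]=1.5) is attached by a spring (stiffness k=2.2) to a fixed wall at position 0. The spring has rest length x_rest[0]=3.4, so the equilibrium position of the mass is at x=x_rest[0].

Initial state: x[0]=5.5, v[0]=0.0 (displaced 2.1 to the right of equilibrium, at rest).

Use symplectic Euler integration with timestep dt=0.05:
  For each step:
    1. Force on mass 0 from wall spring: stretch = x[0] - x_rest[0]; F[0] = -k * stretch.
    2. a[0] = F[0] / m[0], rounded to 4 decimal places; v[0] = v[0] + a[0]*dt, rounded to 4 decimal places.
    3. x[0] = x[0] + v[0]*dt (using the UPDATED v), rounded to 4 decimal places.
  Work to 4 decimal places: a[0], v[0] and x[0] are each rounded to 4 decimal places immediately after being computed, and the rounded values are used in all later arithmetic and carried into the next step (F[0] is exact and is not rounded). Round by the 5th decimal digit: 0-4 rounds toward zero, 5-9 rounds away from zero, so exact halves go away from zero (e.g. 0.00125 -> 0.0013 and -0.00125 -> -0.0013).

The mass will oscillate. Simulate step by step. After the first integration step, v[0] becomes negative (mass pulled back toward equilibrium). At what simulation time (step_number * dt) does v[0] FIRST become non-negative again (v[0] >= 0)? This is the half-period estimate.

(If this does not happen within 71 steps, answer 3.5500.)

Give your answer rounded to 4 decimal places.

Step 0: x=[5.5000] v=[0.0000]
Step 1: x=[5.4923] v=[-0.1540]
Step 2: x=[5.4769] v=[-0.3074]
Step 3: x=[5.4539] v=[-0.4597]
Step 4: x=[5.4234] v=[-0.6103]
Step 5: x=[5.3855] v=[-0.7587]
Step 6: x=[5.3403] v=[-0.9043]
Step 7: x=[5.2880] v=[-1.0466]
Step 8: x=[5.2287] v=[-1.1851]
Step 9: x=[5.1627] v=[-1.3192]
Step 10: x=[5.0903] v=[-1.4485]
Step 11: x=[5.0117] v=[-1.5725]
Step 12: x=[4.9272] v=[-1.6907]
Step 13: x=[4.8371] v=[-1.8027]
Step 14: x=[4.7417] v=[-1.9081]
Step 15: x=[4.6414] v=[-2.0065]
Step 16: x=[4.5365] v=[-2.0975]
Step 17: x=[4.4275] v=[-2.1808]
Step 18: x=[4.3147] v=[-2.2562]
Step 19: x=[4.1985] v=[-2.3233]
Step 20: x=[4.0794] v=[-2.3819]
Step 21: x=[3.9578] v=[-2.4317]
Step 22: x=[3.8342] v=[-2.4726]
Step 23: x=[3.7090] v=[-2.5044]
Step 24: x=[3.5826] v=[-2.5271]
Step 25: x=[3.4556] v=[-2.5405]
Step 26: x=[3.3284] v=[-2.5446]
Step 27: x=[3.2014] v=[-2.5394]
Step 28: x=[3.0752] v=[-2.5248]
Step 29: x=[2.9502] v=[-2.5010]
Step 30: x=[2.8268] v=[-2.4680]
Step 31: x=[2.7055] v=[-2.4260]
Step 32: x=[2.5867] v=[-2.3751]
Step 33: x=[2.4709] v=[-2.3155]
Step 34: x=[2.3585] v=[-2.2474]
Step 35: x=[2.2500] v=[-2.1710]
Step 36: x=[2.1457] v=[-2.0867]
Step 37: x=[2.0460] v=[-1.9947]
Step 38: x=[1.9512] v=[-1.8954]
Step 39: x=[1.8617] v=[-1.7892]
Step 40: x=[1.7779] v=[-1.6764]
Step 41: x=[1.7000] v=[-1.5574]
Step 42: x=[1.6284] v=[-1.4327]
Step 43: x=[1.5633] v=[-1.3028]
Step 44: x=[1.5049] v=[-1.1681]
Step 45: x=[1.4534] v=[-1.0291]
Step 46: x=[1.4091] v=[-0.8864]
Step 47: x=[1.3721] v=[-0.7404]
Step 48: x=[1.3425] v=[-0.5917]
Step 49: x=[1.3205] v=[-0.4408]
Step 50: x=[1.3061] v=[-0.2883]
Step 51: x=[1.2994] v=[-0.1347]
Step 52: x=[1.3004] v=[0.0193]
First v>=0 after going negative at step 52, time=2.6000

Answer: 2.6000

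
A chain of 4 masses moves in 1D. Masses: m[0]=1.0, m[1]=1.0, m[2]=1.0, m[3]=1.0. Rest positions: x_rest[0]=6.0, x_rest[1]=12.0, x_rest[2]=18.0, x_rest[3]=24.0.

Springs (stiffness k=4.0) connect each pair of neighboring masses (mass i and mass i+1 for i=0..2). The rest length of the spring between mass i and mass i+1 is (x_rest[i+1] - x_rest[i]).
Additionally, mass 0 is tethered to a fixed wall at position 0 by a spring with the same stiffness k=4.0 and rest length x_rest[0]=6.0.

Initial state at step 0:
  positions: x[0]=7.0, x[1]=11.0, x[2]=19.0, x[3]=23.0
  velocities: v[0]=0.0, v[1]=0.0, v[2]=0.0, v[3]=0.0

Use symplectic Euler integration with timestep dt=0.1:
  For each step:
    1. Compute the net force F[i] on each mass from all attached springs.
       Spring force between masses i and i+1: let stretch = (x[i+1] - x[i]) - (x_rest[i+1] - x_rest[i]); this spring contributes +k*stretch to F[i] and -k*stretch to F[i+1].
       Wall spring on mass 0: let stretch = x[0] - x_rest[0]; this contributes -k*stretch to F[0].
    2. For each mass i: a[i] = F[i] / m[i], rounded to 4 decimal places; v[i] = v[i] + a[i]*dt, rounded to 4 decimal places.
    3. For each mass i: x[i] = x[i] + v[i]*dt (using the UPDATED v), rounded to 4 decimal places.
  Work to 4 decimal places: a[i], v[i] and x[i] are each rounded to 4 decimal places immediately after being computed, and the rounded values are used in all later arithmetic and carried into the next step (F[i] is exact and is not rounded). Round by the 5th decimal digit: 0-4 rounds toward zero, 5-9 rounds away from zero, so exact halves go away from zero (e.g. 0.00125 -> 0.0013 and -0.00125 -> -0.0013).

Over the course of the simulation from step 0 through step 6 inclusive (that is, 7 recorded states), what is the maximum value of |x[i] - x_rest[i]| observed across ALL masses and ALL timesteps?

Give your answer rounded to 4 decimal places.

Answer: 1.0363

Derivation:
Step 0: x=[7.0000 11.0000 19.0000 23.0000] v=[0.0000 0.0000 0.0000 0.0000]
Step 1: x=[6.8800 11.1600 18.8400 23.0800] v=[-1.2000 1.6000 -1.6000 0.8000]
Step 2: x=[6.6560 11.4560 18.5424 23.2304] v=[-2.2400 2.9600 -2.9760 1.5040]
Step 3: x=[6.3578 11.8435 18.1489 23.4333] v=[-2.9824 3.8746 -3.9354 2.0288]
Step 4: x=[6.0247 12.2638 17.7145 23.6648] v=[-3.3312 4.2025 -4.3438 2.3150]
Step 5: x=[5.7002 12.6525 17.3001 23.8983] v=[-3.2454 3.8871 -4.1440 2.3349]
Step 6: x=[5.4257 12.9490 16.9637 24.1079] v=[-2.7446 2.9652 -3.3638 2.0956]
Max displacement = 1.0363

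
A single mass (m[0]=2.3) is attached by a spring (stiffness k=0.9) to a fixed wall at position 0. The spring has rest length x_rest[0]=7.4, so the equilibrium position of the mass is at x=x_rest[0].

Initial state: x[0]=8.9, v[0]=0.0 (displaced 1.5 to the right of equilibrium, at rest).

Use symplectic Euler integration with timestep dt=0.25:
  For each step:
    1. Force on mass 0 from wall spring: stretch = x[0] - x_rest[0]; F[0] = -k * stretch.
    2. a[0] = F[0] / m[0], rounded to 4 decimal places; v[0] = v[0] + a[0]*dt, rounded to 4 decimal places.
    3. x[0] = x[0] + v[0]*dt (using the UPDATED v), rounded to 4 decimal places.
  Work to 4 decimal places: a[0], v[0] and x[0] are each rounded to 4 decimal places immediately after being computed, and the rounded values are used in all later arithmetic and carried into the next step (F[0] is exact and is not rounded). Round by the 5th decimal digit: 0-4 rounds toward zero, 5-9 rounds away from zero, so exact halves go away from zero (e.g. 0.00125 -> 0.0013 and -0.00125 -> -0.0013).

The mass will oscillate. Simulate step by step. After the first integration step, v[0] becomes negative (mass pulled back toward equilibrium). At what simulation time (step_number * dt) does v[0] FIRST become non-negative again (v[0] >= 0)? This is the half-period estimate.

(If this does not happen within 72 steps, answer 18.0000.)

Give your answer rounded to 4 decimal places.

Answer: 5.2500

Derivation:
Step 0: x=[8.9000] v=[0.0000]
Step 1: x=[8.8633] v=[-0.1468]
Step 2: x=[8.7908] v=[-0.2900]
Step 3: x=[8.6843] v=[-0.4261]
Step 4: x=[8.5464] v=[-0.5518]
Step 5: x=[8.3804] v=[-0.6640]
Step 6: x=[8.1904] v=[-0.7599]
Step 7: x=[7.9811] v=[-0.8372]
Step 8: x=[7.7576] v=[-0.8941]
Step 9: x=[7.5253] v=[-0.9291]
Step 10: x=[7.2900] v=[-0.9414]
Step 11: x=[7.0573] v=[-0.9307]
Step 12: x=[6.8330] v=[-0.8972]
Step 13: x=[6.6226] v=[-0.8417]
Step 14: x=[6.4312] v=[-0.7657]
Step 15: x=[6.2635] v=[-0.6709]
Step 16: x=[6.1236] v=[-0.5597]
Step 17: x=[6.0149] v=[-0.4348]
Step 18: x=[5.9401] v=[-0.2993]
Step 19: x=[5.9010] v=[-0.1565]
Step 20: x=[5.8985] v=[-0.0099]
Step 21: x=[5.9328] v=[0.1370]
First v>=0 after going negative at step 21, time=5.2500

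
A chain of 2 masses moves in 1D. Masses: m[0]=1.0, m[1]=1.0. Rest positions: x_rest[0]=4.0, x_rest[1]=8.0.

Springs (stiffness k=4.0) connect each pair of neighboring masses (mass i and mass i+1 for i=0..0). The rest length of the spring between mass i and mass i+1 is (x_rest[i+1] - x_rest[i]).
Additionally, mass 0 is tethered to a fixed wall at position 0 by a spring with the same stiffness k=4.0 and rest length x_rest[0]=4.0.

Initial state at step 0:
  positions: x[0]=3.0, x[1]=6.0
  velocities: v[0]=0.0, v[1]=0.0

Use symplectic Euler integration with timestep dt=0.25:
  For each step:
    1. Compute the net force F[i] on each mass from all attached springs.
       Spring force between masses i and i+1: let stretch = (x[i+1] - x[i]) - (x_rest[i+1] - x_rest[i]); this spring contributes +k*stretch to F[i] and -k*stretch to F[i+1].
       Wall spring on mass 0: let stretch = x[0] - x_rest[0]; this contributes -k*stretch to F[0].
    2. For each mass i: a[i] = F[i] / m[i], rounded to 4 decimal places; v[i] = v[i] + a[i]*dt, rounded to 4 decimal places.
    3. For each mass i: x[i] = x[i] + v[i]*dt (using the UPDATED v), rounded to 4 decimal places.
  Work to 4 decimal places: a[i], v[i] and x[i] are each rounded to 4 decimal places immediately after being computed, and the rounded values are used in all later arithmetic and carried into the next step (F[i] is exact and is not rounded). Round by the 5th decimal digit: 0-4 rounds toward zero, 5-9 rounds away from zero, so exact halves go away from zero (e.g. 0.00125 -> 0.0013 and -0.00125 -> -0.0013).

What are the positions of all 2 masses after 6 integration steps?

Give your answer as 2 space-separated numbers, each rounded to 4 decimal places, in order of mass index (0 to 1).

Answer: 4.6317 8.7525

Derivation:
Step 0: x=[3.0000 6.0000] v=[0.0000 0.0000]
Step 1: x=[3.0000 6.2500] v=[0.0000 1.0000]
Step 2: x=[3.0625 6.6875] v=[0.2500 1.7500]
Step 3: x=[3.2656 7.2188] v=[0.8125 2.1250]
Step 4: x=[3.6406 7.7618] v=[1.5001 2.1718]
Step 5: x=[4.1358 8.2745] v=[1.9807 2.0506]
Step 6: x=[4.6317 8.7525] v=[1.9836 1.9119]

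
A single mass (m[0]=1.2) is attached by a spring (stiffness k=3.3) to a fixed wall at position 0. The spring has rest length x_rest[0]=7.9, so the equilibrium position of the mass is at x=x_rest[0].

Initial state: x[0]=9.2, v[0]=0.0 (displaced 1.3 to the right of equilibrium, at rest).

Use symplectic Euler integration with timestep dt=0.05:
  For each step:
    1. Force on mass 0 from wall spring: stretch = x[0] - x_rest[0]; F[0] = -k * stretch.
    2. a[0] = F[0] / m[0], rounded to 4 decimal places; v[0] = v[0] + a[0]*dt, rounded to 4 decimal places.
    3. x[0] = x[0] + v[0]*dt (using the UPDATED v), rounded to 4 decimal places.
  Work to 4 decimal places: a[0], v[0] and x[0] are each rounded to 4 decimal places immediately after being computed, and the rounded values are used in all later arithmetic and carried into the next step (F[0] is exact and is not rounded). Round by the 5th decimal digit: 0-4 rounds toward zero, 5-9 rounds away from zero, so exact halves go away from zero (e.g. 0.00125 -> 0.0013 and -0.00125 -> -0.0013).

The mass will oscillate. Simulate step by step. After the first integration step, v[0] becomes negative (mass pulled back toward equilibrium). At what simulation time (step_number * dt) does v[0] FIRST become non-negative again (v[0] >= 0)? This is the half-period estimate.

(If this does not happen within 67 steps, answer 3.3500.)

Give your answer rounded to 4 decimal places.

Answer: 1.9000

Derivation:
Step 0: x=[9.2000] v=[0.0000]
Step 1: x=[9.1911] v=[-0.1788]
Step 2: x=[9.1733] v=[-0.3563]
Step 3: x=[9.1467] v=[-0.5314]
Step 4: x=[9.1116] v=[-0.7028]
Step 5: x=[9.0681] v=[-0.8694]
Step 6: x=[9.0166] v=[-1.0300]
Step 7: x=[8.9574] v=[-1.1835]
Step 8: x=[8.8910] v=[-1.3289]
Step 9: x=[8.8177] v=[-1.4652]
Step 10: x=[8.7381] v=[-1.5914]
Step 11: x=[8.6528] v=[-1.7066]
Step 12: x=[8.5623] v=[-1.8101]
Step 13: x=[8.4672] v=[-1.9012]
Step 14: x=[8.3682] v=[-1.9792]
Step 15: x=[8.2660] v=[-2.0436]
Step 16: x=[8.1613] v=[-2.0939]
Step 17: x=[8.0548] v=[-2.1298]
Step 18: x=[7.9472] v=[-2.1511]
Step 19: x=[7.8393] v=[-2.1576]
Step 20: x=[7.7318] v=[-2.1493]
Step 21: x=[7.6255] v=[-2.1262]
Step 22: x=[7.5211] v=[-2.0885]
Step 23: x=[7.4193] v=[-2.0364]
Step 24: x=[7.3208] v=[-1.9703]
Step 25: x=[7.2263] v=[-1.8907]
Step 26: x=[7.1364] v=[-1.7981]
Step 27: x=[7.0517] v=[-1.6931]
Step 28: x=[6.9729] v=[-1.5765]
Step 29: x=[6.9005] v=[-1.4490]
Step 30: x=[6.8349] v=[-1.3116]
Step 31: x=[6.7766] v=[-1.1652]
Step 32: x=[6.7261] v=[-1.0107]
Step 33: x=[6.6836] v=[-0.8493]
Step 34: x=[6.6495] v=[-0.6820]
Step 35: x=[6.6240] v=[-0.5101]
Step 36: x=[6.6073] v=[-0.3347]
Step 37: x=[6.5995] v=[-0.1570]
Step 38: x=[6.6006] v=[0.0218]
First v>=0 after going negative at step 38, time=1.9000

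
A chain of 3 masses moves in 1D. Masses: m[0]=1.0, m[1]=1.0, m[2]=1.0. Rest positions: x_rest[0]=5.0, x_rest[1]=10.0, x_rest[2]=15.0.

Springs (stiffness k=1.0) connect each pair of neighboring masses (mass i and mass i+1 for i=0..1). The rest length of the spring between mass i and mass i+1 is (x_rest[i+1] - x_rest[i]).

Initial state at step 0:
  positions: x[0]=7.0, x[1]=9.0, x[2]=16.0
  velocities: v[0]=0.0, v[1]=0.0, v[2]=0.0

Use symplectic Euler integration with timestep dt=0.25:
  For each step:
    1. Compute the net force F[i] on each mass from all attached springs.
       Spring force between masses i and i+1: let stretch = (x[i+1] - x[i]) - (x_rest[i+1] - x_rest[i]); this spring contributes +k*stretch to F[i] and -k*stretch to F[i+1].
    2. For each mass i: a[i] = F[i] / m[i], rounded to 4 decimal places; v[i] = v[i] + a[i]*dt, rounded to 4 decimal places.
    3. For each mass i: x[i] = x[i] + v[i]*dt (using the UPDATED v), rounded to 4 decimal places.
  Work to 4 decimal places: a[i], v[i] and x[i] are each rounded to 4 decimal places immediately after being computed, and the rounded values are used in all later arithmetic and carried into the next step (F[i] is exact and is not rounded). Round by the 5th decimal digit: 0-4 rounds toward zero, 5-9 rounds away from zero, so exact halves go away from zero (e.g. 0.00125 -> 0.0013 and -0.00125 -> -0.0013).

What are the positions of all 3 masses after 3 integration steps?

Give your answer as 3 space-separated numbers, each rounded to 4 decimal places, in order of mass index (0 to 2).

Step 0: x=[7.0000 9.0000 16.0000] v=[0.0000 0.0000 0.0000]
Step 1: x=[6.8125 9.3125 15.8750] v=[-0.7500 1.2500 -0.5000]
Step 2: x=[6.4688 9.8789 15.6524] v=[-1.3750 2.2656 -0.8906]
Step 3: x=[6.0257 10.5930 15.3814] v=[-1.7725 2.8565 -1.0840]

Answer: 6.0257 10.5930 15.3814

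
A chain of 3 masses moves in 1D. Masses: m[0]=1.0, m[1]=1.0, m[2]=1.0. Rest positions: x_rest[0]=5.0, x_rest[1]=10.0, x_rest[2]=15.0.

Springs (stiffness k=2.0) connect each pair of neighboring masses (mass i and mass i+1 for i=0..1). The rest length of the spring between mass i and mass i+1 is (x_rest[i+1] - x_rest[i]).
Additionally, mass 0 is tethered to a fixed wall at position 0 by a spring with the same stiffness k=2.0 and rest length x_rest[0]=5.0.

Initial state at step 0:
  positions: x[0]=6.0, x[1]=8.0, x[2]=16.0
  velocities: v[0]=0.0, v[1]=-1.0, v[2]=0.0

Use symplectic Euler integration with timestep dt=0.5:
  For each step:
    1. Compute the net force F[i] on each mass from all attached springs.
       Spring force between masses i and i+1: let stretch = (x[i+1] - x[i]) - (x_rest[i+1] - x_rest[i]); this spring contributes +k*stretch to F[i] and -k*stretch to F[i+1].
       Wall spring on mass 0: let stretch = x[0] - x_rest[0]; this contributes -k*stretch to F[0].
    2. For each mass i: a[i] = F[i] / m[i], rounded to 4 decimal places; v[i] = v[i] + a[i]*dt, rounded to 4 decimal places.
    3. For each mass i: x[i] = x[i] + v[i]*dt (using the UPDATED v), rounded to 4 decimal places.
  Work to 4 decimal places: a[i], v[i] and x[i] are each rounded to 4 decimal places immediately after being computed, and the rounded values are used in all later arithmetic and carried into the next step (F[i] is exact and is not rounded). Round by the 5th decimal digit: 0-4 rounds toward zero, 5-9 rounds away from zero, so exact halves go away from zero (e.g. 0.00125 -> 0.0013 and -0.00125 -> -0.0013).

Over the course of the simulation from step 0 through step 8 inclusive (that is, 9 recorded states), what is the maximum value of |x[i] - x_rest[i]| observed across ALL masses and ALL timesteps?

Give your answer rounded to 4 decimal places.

Step 0: x=[6.0000 8.0000 16.0000] v=[0.0000 -1.0000 0.0000]
Step 1: x=[4.0000 10.5000 14.5000] v=[-4.0000 5.0000 -3.0000]
Step 2: x=[3.2500 11.7500 13.5000] v=[-1.5000 2.5000 -2.0000]
Step 3: x=[5.1250 9.6250 14.1250] v=[3.7500 -4.2500 1.2500]
Step 4: x=[6.6875 7.5000 15.0000] v=[3.1250 -4.2500 1.7500]
Step 5: x=[5.3125 8.7188 14.6250] v=[-2.7500 2.4375 -0.7500]
Step 6: x=[2.9844 11.1875 13.7969] v=[-4.6562 4.9374 -1.6562]
Step 7: x=[3.2657 10.8594 14.1641] v=[0.5625 -0.6563 0.7344]
Step 8: x=[5.7110 8.3868 15.3790] v=[4.8905 -4.9453 2.4297]
Max displacement = 2.5000

Answer: 2.5000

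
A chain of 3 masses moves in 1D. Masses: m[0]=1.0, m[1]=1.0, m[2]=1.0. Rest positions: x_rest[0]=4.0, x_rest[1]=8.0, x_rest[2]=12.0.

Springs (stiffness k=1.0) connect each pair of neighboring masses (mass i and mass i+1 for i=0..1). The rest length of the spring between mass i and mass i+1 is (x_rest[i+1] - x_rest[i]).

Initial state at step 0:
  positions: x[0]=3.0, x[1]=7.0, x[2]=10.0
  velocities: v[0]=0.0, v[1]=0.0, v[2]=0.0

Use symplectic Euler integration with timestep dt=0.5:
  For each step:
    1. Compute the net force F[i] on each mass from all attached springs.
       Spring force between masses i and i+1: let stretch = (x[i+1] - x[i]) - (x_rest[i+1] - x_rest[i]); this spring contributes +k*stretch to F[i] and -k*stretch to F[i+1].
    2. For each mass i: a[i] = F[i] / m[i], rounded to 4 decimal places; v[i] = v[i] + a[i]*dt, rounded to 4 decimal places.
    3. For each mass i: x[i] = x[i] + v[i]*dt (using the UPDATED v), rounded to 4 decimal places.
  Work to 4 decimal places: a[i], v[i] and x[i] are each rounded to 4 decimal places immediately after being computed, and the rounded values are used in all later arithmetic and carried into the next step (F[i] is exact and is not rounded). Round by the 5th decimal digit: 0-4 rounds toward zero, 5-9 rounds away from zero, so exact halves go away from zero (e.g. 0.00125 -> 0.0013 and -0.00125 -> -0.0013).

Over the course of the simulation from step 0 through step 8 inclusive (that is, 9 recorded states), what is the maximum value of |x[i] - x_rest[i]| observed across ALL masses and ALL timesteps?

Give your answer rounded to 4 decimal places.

Answer: 2.0100

Derivation:
Step 0: x=[3.0000 7.0000 10.0000] v=[0.0000 0.0000 0.0000]
Step 1: x=[3.0000 6.7500 10.2500] v=[0.0000 -0.5000 0.5000]
Step 2: x=[2.9375 6.4375 10.6250] v=[-0.1250 -0.6250 0.7500]
Step 3: x=[2.7500 6.2969 10.9532] v=[-0.3750 -0.2813 0.6563]
Step 4: x=[2.4492 6.4336 11.1173] v=[-0.6016 0.2734 0.3282]
Step 5: x=[2.1445 6.7452 11.1105] v=[-0.6094 0.6231 -0.0137]
Step 6: x=[1.9900 6.9979 11.0123] v=[-0.3091 0.5054 -0.1964]
Step 7: x=[2.0875 7.0023 10.9105] v=[0.1949 0.0087 -0.2036]
Step 8: x=[2.4137 6.7550 10.8317] v=[0.6523 -0.4946 -0.1577]
Max displacement = 2.0100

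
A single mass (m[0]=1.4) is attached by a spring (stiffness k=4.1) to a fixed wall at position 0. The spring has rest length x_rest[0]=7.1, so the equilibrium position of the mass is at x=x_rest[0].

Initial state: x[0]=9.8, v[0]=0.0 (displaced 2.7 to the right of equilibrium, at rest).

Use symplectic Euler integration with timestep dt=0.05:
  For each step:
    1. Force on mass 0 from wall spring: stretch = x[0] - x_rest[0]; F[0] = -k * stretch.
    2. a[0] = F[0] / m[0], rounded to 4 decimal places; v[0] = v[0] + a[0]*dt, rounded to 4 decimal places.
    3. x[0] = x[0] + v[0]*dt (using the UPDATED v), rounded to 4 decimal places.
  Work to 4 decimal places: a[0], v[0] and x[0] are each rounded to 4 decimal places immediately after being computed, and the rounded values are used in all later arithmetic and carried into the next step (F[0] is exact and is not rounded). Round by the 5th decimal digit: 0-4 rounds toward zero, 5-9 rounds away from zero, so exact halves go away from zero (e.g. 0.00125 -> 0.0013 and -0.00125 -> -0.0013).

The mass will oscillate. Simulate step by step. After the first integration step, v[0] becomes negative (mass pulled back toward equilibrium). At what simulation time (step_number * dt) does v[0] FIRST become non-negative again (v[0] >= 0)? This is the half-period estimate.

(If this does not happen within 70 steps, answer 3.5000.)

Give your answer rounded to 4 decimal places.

Answer: 1.8500

Derivation:
Step 0: x=[9.8000] v=[0.0000]
Step 1: x=[9.7802] v=[-0.3954]
Step 2: x=[9.7408] v=[-0.7879]
Step 3: x=[9.6821] v=[-1.1746]
Step 4: x=[9.6045] v=[-1.5527]
Step 5: x=[9.5085] v=[-1.9194]
Step 6: x=[9.3949] v=[-2.2721]
Step 7: x=[9.2645] v=[-2.6081]
Step 8: x=[9.1183] v=[-2.9250]
Step 9: x=[8.9573] v=[-3.2205]
Step 10: x=[8.7827] v=[-3.4925]
Step 11: x=[8.5958] v=[-3.7389]
Step 12: x=[8.3979] v=[-3.9579]
Step 13: x=[8.1905] v=[-4.1480]
Step 14: x=[7.9751] v=[-4.3077]
Step 15: x=[7.7533] v=[-4.4358]
Step 16: x=[7.5267] v=[-4.5315]
Step 17: x=[7.2970] v=[-4.5940]
Step 18: x=[7.0659] v=[-4.6228]
Step 19: x=[6.8350] v=[-4.6178]
Step 20: x=[6.6061] v=[-4.5790]
Step 21: x=[6.3808] v=[-4.5067]
Step 22: x=[6.1607] v=[-4.4014]
Step 23: x=[5.9475] v=[-4.2639]
Step 24: x=[5.7427] v=[-4.0951]
Step 25: x=[5.5479] v=[-3.8964]
Step 26: x=[5.3644] v=[-3.6691]
Step 27: x=[5.1937] v=[-3.4150]
Step 28: x=[5.0369] v=[-3.1359]
Step 29: x=[4.8952] v=[-2.8338]
Step 30: x=[4.7697] v=[-2.5110]
Step 31: x=[4.6612] v=[-2.1698]
Step 32: x=[4.5706] v=[-1.8127]
Step 33: x=[4.4985] v=[-1.4423]
Step 34: x=[4.4454] v=[-1.0614]
Step 35: x=[4.4118] v=[-0.6727]
Step 36: x=[4.3978] v=[-0.2791]
Step 37: x=[4.4036] v=[0.1166]
First v>=0 after going negative at step 37, time=1.8500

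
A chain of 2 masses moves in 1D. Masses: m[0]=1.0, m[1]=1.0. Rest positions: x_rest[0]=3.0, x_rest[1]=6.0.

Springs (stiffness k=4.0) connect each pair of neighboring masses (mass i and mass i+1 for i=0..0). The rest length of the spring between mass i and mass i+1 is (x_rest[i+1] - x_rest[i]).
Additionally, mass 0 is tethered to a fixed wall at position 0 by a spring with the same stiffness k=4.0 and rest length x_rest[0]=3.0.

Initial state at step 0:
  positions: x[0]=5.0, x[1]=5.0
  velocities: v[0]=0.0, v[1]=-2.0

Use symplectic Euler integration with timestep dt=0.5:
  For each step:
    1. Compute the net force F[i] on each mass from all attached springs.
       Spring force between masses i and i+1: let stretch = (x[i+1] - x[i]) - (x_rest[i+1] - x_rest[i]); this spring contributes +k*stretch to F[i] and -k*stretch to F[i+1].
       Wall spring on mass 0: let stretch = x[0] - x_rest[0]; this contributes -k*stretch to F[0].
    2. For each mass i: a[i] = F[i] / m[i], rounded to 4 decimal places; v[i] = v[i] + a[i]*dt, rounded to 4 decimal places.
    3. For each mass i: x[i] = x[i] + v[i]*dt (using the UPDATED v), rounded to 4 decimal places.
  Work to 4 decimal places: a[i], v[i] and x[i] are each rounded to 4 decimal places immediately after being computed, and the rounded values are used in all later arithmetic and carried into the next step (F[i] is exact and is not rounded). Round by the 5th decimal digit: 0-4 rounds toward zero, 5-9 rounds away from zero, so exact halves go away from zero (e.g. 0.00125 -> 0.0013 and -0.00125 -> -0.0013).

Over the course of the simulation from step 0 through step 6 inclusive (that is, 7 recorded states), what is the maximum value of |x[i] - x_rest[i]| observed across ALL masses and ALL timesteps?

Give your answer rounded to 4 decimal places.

Answer: 3.0000

Derivation:
Step 0: x=[5.0000 5.0000] v=[0.0000 -2.0000]
Step 1: x=[0.0000 7.0000] v=[-10.0000 4.0000]
Step 2: x=[2.0000 5.0000] v=[4.0000 -4.0000]
Step 3: x=[5.0000 3.0000] v=[6.0000 -4.0000]
Step 4: x=[1.0000 6.0000] v=[-8.0000 6.0000]
Step 5: x=[1.0000 7.0000] v=[0.0000 2.0000]
Step 6: x=[6.0000 5.0000] v=[10.0000 -4.0000]
Max displacement = 3.0000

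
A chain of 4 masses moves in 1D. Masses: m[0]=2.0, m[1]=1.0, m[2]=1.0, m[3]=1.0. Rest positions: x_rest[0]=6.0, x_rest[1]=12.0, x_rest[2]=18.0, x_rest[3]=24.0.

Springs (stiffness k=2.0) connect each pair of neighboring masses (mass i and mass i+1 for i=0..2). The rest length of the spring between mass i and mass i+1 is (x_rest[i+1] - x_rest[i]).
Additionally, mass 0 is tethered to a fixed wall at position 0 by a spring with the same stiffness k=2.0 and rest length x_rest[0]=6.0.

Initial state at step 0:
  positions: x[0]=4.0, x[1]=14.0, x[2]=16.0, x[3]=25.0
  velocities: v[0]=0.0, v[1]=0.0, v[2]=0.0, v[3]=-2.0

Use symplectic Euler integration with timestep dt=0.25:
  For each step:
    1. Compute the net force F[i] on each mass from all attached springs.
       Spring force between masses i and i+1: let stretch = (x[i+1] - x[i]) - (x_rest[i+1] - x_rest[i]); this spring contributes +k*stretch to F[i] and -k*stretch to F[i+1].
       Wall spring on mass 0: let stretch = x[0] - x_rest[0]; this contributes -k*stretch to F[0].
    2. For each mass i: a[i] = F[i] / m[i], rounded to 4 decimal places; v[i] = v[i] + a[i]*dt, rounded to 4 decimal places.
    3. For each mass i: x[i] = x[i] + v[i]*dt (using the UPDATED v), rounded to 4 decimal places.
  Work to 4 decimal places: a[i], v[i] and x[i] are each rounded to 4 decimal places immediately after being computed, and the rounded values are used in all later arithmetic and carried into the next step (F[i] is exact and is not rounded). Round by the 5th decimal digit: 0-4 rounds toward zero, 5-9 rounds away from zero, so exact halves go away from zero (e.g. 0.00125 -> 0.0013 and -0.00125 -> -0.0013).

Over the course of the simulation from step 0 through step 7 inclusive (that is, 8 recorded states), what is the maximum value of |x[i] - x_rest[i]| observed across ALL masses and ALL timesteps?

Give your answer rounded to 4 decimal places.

Answer: 3.0298

Derivation:
Step 0: x=[4.0000 14.0000 16.0000 25.0000] v=[0.0000 0.0000 0.0000 -2.0000]
Step 1: x=[4.3750 13.0000 16.8750 24.1250] v=[1.5000 -4.0000 3.5000 -3.5000]
Step 2: x=[5.0156 11.4063 18.1719 23.0938] v=[2.5625 -6.3750 5.1875 -4.1250]
Step 3: x=[5.7422 9.8594 19.2383 22.1973] v=[2.9063 -6.1876 4.2657 -3.5860]
Step 4: x=[6.3672 8.9702 19.5023 21.6809] v=[2.5001 -3.5568 1.0558 -2.0655]
Step 5: x=[6.7570 9.0722 18.7221 21.6422] v=[1.5591 0.4078 -3.1210 -0.1548]
Step 6: x=[6.8692 10.0910 17.1006 21.9885] v=[0.4487 4.0752 -6.4859 1.3852]
Step 7: x=[6.7534 11.5833 15.2139 22.4738] v=[-0.4632 5.9691 -7.5468 1.9413]
Max displacement = 3.0298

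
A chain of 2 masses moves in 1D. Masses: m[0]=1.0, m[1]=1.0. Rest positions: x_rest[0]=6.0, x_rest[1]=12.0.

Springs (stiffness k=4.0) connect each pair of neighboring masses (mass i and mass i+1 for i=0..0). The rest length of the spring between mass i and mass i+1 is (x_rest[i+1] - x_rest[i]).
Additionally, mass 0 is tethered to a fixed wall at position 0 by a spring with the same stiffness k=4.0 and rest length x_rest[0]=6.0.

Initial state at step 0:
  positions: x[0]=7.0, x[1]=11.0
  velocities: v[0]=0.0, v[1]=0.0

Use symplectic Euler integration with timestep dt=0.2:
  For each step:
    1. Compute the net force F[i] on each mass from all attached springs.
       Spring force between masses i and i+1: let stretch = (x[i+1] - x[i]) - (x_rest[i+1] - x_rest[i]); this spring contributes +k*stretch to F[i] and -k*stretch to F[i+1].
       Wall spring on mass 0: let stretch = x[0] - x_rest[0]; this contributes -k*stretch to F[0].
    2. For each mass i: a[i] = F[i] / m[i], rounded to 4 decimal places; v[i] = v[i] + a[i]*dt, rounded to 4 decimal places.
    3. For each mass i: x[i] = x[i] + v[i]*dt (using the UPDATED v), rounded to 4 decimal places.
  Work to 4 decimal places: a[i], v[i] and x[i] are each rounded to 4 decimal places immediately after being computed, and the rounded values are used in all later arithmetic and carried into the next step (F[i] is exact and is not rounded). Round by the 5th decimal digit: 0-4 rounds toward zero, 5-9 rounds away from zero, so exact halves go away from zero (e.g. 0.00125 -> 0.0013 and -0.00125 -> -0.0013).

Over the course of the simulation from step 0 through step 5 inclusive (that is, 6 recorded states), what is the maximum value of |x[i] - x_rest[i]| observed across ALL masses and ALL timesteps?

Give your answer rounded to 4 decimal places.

Step 0: x=[7.0000 11.0000] v=[0.0000 0.0000]
Step 1: x=[6.5200 11.3200] v=[-2.4000 1.6000]
Step 2: x=[5.7648 11.8320] v=[-3.7760 2.5600]
Step 3: x=[5.0580 12.3332] v=[-3.5341 2.5062]
Step 4: x=[4.7059 12.6304] v=[-1.7603 1.4860]
Step 5: x=[4.8688 12.6197] v=[0.8146 -0.0536]
Max displacement = 1.2941

Answer: 1.2941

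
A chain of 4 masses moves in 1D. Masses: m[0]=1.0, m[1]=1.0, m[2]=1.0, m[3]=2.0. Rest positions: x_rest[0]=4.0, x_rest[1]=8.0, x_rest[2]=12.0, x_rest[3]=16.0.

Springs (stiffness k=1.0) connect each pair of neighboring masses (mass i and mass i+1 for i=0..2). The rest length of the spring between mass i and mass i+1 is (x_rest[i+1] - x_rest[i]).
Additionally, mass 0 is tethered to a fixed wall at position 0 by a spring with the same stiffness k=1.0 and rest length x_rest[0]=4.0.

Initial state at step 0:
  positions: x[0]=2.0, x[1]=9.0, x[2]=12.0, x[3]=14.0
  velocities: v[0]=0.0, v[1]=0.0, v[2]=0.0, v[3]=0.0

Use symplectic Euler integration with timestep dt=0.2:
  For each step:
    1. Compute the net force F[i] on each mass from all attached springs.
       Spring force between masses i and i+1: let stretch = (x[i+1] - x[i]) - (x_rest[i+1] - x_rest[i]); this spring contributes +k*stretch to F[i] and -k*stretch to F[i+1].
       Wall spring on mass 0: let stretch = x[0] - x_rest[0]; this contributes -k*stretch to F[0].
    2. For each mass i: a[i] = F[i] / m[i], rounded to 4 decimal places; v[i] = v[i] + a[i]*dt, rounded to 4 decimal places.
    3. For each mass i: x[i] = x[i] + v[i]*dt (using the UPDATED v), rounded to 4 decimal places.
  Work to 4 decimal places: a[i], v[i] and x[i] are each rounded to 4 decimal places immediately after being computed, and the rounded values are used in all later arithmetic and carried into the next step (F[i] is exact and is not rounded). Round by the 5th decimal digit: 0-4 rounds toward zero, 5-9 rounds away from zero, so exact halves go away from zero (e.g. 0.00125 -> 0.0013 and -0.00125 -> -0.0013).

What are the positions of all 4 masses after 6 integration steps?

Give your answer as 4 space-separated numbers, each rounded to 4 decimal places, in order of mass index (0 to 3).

Step 0: x=[2.0000 9.0000 12.0000 14.0000] v=[0.0000 0.0000 0.0000 0.0000]
Step 1: x=[2.2000 8.8400 11.9600 14.0400] v=[1.0000 -0.8000 -0.2000 0.2000]
Step 2: x=[2.5776 8.5392 11.8784 14.1184] v=[1.8880 -1.5040 -0.4080 0.3920]
Step 3: x=[3.0906 8.1335 11.7528 14.2320] v=[2.5648 -2.0285 -0.6278 0.5680]
Step 4: x=[3.6817 7.6709 11.5816 14.3760] v=[2.9553 -2.3132 -0.8558 0.7201]
Step 5: x=[4.2851 7.2051 11.3658 14.5441] v=[3.0168 -2.3289 -1.0791 0.8407]
Step 6: x=[4.8339 6.7889 11.1107 14.7287] v=[2.7438 -2.0808 -1.2756 0.9229]

Answer: 4.8339 6.7889 11.1107 14.7287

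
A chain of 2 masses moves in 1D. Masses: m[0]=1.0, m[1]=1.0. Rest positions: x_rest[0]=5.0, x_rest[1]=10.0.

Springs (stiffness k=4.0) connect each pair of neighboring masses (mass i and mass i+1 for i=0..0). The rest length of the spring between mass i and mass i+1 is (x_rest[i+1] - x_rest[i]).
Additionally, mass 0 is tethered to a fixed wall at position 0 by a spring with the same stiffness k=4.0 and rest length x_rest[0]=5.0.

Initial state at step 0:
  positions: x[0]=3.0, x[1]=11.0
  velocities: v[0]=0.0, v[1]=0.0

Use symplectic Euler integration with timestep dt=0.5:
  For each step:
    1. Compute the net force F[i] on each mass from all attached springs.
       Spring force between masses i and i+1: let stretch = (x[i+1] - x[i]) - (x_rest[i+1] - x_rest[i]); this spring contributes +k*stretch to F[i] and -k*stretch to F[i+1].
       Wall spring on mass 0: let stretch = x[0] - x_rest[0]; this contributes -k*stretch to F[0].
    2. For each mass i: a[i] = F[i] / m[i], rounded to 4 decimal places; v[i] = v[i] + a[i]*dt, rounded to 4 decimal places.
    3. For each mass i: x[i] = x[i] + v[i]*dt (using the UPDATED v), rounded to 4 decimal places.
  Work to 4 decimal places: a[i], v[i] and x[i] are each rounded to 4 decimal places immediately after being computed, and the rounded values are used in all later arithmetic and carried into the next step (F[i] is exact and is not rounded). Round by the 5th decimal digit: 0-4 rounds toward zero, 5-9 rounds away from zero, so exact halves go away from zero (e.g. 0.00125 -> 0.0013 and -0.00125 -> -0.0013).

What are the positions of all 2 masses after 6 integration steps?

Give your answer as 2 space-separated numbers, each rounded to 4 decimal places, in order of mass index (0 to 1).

Step 0: x=[3.0000 11.0000] v=[0.0000 0.0000]
Step 1: x=[8.0000 8.0000] v=[10.0000 -6.0000]
Step 2: x=[5.0000 10.0000] v=[-6.0000 4.0000]
Step 3: x=[2.0000 12.0000] v=[-6.0000 4.0000]
Step 4: x=[7.0000 9.0000] v=[10.0000 -6.0000]
Step 5: x=[7.0000 9.0000] v=[0.0000 0.0000]
Step 6: x=[2.0000 12.0000] v=[-10.0000 6.0000]

Answer: 2.0000 12.0000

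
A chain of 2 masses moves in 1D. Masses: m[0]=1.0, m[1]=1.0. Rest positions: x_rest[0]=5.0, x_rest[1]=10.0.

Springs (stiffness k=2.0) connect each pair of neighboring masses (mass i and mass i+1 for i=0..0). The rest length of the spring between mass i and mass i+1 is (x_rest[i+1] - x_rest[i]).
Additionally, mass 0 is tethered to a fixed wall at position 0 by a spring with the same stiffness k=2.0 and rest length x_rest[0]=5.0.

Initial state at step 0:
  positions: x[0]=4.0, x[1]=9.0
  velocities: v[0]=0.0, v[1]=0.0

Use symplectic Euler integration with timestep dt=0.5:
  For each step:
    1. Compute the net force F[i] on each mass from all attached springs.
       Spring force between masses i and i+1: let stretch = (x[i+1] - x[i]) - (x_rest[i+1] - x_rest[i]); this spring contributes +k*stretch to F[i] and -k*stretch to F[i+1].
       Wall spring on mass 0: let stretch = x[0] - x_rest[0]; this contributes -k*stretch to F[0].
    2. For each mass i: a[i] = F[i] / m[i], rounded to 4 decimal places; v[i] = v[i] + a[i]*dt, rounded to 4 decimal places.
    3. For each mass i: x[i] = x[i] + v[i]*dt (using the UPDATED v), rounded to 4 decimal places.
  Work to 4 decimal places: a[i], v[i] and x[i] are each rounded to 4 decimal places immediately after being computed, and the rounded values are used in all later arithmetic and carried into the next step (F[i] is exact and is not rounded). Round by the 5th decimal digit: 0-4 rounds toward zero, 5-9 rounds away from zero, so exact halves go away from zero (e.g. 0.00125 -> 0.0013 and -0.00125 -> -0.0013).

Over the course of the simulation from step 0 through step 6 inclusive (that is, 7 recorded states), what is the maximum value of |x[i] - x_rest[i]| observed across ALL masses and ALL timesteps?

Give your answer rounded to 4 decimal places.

Answer: 1.1407

Derivation:
Step 0: x=[4.0000 9.0000] v=[0.0000 0.0000]
Step 1: x=[4.5000 9.0000] v=[1.0000 0.0000]
Step 2: x=[5.0000 9.2500] v=[1.0000 0.5000]
Step 3: x=[5.1250 9.8750] v=[0.2500 1.2500]
Step 4: x=[5.0625 10.6250] v=[-0.1250 1.5000]
Step 5: x=[5.2500 11.0938] v=[0.3750 0.9375]
Step 6: x=[5.7344 11.1407] v=[0.9688 0.0937]
Max displacement = 1.1407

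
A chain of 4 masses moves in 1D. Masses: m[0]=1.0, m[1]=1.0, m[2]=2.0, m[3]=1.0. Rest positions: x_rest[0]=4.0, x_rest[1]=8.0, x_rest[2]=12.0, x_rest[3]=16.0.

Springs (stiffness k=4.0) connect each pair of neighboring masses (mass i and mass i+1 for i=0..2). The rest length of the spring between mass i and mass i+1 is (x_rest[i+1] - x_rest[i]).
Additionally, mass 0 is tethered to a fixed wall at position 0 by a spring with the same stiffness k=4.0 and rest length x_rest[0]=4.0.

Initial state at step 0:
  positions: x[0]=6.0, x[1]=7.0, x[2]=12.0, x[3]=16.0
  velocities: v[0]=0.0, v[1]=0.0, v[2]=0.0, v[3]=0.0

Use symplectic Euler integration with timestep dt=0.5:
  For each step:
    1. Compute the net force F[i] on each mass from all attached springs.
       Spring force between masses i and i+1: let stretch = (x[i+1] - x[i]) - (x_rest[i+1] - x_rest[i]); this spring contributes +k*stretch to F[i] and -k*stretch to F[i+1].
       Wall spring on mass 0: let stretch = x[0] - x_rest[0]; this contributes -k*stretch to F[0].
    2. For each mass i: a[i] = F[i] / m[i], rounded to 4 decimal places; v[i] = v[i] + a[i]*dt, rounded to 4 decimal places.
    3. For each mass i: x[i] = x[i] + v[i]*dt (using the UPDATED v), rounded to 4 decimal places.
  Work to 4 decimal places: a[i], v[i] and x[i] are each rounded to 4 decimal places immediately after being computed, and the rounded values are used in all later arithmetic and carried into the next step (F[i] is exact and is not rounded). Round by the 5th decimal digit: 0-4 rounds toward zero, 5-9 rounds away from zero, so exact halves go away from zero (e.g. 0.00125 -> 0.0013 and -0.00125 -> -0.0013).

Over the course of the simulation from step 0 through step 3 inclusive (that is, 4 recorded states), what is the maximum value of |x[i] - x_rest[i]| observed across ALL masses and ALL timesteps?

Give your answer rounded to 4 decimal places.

Answer: 3.0000

Derivation:
Step 0: x=[6.0000 7.0000 12.0000 16.0000] v=[0.0000 0.0000 0.0000 0.0000]
Step 1: x=[1.0000 11.0000 11.5000 16.0000] v=[-10.0000 8.0000 -1.0000 0.0000]
Step 2: x=[5.0000 5.5000 13.0000 15.5000] v=[8.0000 -11.0000 3.0000 -1.0000]
Step 3: x=[4.5000 7.0000 12.0000 16.5000] v=[-1.0000 3.0000 -2.0000 2.0000]
Max displacement = 3.0000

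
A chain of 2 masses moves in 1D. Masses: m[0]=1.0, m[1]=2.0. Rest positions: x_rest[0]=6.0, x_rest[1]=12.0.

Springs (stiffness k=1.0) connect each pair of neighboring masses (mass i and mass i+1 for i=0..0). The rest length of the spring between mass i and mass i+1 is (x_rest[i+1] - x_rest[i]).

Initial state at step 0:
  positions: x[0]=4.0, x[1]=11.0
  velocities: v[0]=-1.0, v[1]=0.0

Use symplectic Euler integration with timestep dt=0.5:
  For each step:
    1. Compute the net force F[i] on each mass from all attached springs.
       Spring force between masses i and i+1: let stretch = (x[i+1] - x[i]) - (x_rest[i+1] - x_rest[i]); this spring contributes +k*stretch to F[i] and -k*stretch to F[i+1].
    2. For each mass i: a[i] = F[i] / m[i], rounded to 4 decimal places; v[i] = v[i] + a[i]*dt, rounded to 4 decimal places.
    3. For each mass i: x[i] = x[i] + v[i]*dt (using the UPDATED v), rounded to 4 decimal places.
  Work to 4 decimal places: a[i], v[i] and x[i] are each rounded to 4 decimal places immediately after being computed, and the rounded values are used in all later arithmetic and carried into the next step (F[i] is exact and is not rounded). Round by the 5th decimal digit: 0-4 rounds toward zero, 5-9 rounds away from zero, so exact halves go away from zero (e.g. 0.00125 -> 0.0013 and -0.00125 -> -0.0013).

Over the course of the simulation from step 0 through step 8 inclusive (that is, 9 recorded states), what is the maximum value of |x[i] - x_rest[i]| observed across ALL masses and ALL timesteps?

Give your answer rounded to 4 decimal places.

Answer: 2.7837

Derivation:
Step 0: x=[4.0000 11.0000] v=[-1.0000 0.0000]
Step 1: x=[3.7500 10.8750] v=[-0.5000 -0.2500]
Step 2: x=[3.7813 10.6094] v=[0.0625 -0.5313]
Step 3: x=[4.0196 10.2402] v=[0.4766 -0.7384]
Step 4: x=[4.3131 9.8434] v=[0.5869 -0.7936]
Step 5: x=[4.4892 9.5053] v=[0.3521 -0.6762]
Step 6: x=[4.4193 9.2902] v=[-0.1399 -0.4302]
Step 7: x=[4.0671 9.2163] v=[-0.7045 -0.1479]
Step 8: x=[3.5022 9.2487] v=[-1.1299 0.0648]
Max displacement = 2.7837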